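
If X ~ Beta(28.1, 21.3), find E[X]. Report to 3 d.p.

0.569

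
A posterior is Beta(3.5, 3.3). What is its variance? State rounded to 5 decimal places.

0.03202

Var = αβ/[(α+β)²(α+β+1)] = (3.5×3.3)/(6.8²×7.8) = 11.55/360.672 = 0.03202.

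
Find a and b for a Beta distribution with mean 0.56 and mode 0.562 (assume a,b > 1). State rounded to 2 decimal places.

a = 34.72, b = 27.28

Let s = a+b. Mean gives a = μs = 0.56s; mode gives (a−1)/(s−2) = 0.562.
Substituting: 0.56s − 1 = 0.562(s−2) = 0.562s − 1.124, so -0.002s = -0.124 and s = 62.0000.
Then a = 0.56×62.0000 = 34.72 and b = s−a = 27.28.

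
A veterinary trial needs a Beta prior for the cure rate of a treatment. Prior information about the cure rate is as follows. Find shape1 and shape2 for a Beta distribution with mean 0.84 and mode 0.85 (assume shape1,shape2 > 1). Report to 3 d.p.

shape1 = 58.800, shape2 = 11.200

With s = shape1+shape2: μ = shape1/s and mode = (shape1−1)/(s−2). Eliminating shape1 = μs,
μs − 1 = m(s−2) ⇒ s(μ−m) = 1−2m ⇒ s = -0.70/-0.01 = 70.0000.
So shape1 = μs = 58.800, shape2 = (1−μ)s = 11.200.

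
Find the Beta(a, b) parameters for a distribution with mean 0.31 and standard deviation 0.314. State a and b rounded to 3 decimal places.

Variance = 0.314² = 0.098596. The moment-matching identity a+b = μ(1−μ)/Var − 1 gives
a+b = 0.2139/0.098596 − 1 = 1.1695, so a = μ·1.1695 = 0.363 and b = (1−μ)·1.1695 = 0.807.

a = 0.363, b = 0.807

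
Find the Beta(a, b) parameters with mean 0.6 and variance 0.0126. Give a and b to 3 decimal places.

a = 10.829, b = 7.219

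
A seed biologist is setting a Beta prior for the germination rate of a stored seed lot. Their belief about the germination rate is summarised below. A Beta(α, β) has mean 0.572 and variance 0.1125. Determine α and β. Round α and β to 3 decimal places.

Let s = α+β. The Beta variance is μ(1−μ)/(s+1).
So s+1 = μ(1−μ)/σ² = (0.572×0.428)/0.1125 = 0.244816/0.1125 = 2.1761, giving s = 1.1761.
Then α = μs = 0.572×1.1761 = 0.673 and β = (1−μ)s = 0.428×1.1761 = 0.503.

α = 0.673, β = 0.503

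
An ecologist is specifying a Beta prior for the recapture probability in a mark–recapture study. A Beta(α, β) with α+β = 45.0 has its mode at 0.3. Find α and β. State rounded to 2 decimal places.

For α,β>1 the mode is (α−1)/(α+β−2), so α = mode·(κ−2)+1 = 0.3×43.0+1 = 13.90.
And β = (1−mode)·(κ−2)+1 = 0.7×43.0+1 = 31.10.

α = 13.90, β = 31.10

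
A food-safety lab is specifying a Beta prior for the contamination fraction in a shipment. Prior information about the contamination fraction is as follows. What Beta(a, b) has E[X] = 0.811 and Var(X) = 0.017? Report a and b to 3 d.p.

Write ν = a+b; then a = μν and Var = μ(1−μ)/(ν+1).
ν = μ(1−μ)/Var − 1 = 0.153279/0.017 − 1 = 8.0164.
a = 0.811·8.0164 = 6.501, b = 0.189·8.0164 = 1.515.

a = 6.501, b = 1.515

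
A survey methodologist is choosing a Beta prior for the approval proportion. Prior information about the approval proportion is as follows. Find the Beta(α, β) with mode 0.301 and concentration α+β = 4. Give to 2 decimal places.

α = 1.60, β = 2.40

Since the density peak of Beta(α,β) is at (α−1)/(α+β−2),
α = 1 + 0.301(4−2) = 1.60 and β = 4 − 1.60 = 2.40.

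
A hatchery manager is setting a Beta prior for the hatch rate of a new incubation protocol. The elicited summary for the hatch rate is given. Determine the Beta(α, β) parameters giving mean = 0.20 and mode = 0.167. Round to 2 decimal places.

α = 4.04, β = 16.15

With s = α+β: μ = α/s and mode = (α−1)/(s−2). Eliminating α = μs,
μs − 1 = m(s−2) ⇒ s(μ−m) = 1−2m ⇒ s = 0.666/0.033 = 20.1818.
So α = μs = 4.04, β = (1−μ)s = 16.15.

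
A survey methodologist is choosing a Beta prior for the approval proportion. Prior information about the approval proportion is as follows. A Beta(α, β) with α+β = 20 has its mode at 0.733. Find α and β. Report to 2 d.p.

Since the density peak of Beta(α,β) is at (α−1)/(α+β−2),
α = 1 + 0.733(20−2) = 14.19 and β = 20 − 14.19 = 5.81.

α = 14.19, β = 5.81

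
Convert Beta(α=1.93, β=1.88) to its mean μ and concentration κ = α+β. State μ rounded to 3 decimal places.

μ = 0.507, κ = 3.81

κ = α+β = 1.93+1.88 = 3.81; μ = α/κ = 1.93/3.81 = 0.507.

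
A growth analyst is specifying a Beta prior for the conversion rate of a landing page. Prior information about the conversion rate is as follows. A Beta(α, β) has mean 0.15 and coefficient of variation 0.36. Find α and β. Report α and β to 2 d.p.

α = 6.41, β = 36.32

σ = CV·μ = 0.36×0.15 = 0.05400, so σ² = 0.002916.
s+1 = μ(1−μ)/σ² = 0.1275/0.002916 = 43.7243, so s = α+β = 42.7243.
α = μs = 6.41, β = (1−μ)s = 36.32.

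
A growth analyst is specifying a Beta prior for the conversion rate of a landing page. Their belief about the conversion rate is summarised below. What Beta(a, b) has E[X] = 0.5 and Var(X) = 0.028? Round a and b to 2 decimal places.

By moment matching, a+b = μ(1−μ)/σ² − 1 = (0.5·0.5)/0.028 − 1 = 8.9286 − 1 = 7.9286.
Since a/(a+b) = μ, a = 0.5·7.9286 = 3.96 and b = 0.5·7.9286 = 3.96.

a = 3.96, b = 3.96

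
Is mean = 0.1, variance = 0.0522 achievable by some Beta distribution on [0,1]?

Yes

For any Beta, Var(X) < E[X]·(1−E[X]).
Here μ(1−μ) = 0.1×0.9 = 0.09, and 0.0522 < 0.09.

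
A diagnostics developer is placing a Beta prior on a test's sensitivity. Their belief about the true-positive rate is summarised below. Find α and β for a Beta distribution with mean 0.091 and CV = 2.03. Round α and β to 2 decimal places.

σ = CV·μ = 2.03×0.091 = 0.18473, so σ² = 0.034125.
s+1 = μ(1−μ)/σ² = 0.082719/0.034125 = 2.4240, so s = α+β = 1.4240.
α = μs = 0.13, β = (1−μ)s = 1.29.

α = 0.13, β = 1.29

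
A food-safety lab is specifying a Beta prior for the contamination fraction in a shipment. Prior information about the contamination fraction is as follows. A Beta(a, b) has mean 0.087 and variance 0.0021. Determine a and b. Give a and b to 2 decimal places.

Let s = a+b. The Beta variance is μ(1−μ)/(s+1).
So s+1 = μ(1−μ)/σ² = (0.087×0.913)/0.0021 = 0.079431/0.0021 = 37.8243, giving s = 36.8243.
Then a = μs = 0.087×36.8243 = 3.20 and b = (1−μ)s = 0.913×36.8243 = 33.62.

a = 3.20, b = 33.62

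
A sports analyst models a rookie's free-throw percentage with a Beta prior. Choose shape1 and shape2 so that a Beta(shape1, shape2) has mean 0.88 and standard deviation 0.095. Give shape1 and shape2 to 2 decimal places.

Variance = 0.095² = 0.009025. The moment-matching identity shape1+shape2 = μ(1−μ)/Var − 1 gives
shape1+shape2 = 0.1056/0.009025 − 1 = 10.7008, so shape1 = μ·10.7008 = 9.42 and shape2 = (1−μ)·10.7008 = 1.28.

shape1 = 9.42, shape2 = 1.28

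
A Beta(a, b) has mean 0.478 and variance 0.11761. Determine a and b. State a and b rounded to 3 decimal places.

Let s = a+b. The Beta variance is μ(1−μ)/(s+1).
So s+1 = μ(1−μ)/σ² = (0.478×0.522)/0.11761 = 0.249516/0.11761 = 2.1216, giving s = 1.1216.
Then a = μs = 0.478×1.1216 = 0.536 and b = (1−μ)s = 0.522×1.1216 = 0.585.

a = 0.536, b = 0.585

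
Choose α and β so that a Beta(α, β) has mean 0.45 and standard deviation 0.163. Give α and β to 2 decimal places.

Variance = 0.163² = 0.026569. The moment-matching identity α+β = μ(1−μ)/Var − 1 gives
α+β = 0.2475/0.026569 − 1 = 8.3154, so α = μ·8.3154 = 3.74 and β = (1−μ)·8.3154 = 4.57.

α = 3.74, β = 4.57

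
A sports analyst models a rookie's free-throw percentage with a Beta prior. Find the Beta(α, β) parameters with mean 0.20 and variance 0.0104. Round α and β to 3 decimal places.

Let s = α+β. The Beta variance is μ(1−μ)/(s+1).
So s+1 = μ(1−μ)/σ² = (0.20×0.80)/0.0104 = 0.1600/0.0104 = 15.3846, giving s = 14.3846.
Then α = μs = 0.20×14.3846 = 2.877 and β = (1−μ)s = 0.80×14.3846 = 11.508.

α = 2.877, β = 11.508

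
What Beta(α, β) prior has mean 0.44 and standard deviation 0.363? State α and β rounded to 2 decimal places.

α = 0.38, β = 0.49

Variance = 0.363² = 0.131769. The moment-matching identity α+β = μ(1−μ)/Var − 1 gives
α+β = 0.2464/0.131769 − 1 = 0.8699, so α = μ·0.8699 = 0.38 and β = (1−μ)·0.8699 = 0.49.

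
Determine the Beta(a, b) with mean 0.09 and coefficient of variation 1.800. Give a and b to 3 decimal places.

σ = CV·μ = 1.800×0.09 = 0.16200, so σ² = 0.026244.
s+1 = μ(1−μ)/σ² = 0.0819/0.026244 = 3.1207, so s = a+b = 2.1207.
a = μs = 0.191, b = (1−μ)s = 1.930.

a = 0.191, b = 1.930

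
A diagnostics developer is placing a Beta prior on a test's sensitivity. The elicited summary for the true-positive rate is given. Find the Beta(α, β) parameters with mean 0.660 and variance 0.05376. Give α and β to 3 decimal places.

Write ν = α+β; then α = μν and Var = μ(1−μ)/(ν+1).
ν = μ(1−μ)/Var − 1 = 0.224400/0.05376 − 1 = 3.1741.
α = 0.660·3.1741 = 2.095, β = 0.340·3.1741 = 1.079.

α = 2.095, β = 1.079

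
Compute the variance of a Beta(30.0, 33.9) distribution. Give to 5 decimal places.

α+β = 63.9 and αβ = 1017.00, so Var = αβ/[(α+β)²(α+β+1)] = 1017.00/265000.329 = 0.00384.

0.00384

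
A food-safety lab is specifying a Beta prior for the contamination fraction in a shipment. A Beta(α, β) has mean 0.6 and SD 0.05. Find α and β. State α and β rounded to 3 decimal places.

α = 57.000, β = 38.000

Variance = 0.05² = 0.0025. The moment-matching identity α+β = μ(1−μ)/Var − 1 gives
α+β = 0.24/0.0025 − 1 = 95.0000, so α = μ·95.0000 = 57.000 and β = (1−μ)·95.0000 = 38.000.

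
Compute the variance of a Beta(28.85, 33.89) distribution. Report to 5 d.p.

0.00390

Var = αβ/[(α+β)²(α+β+1)] = (28.85×33.89)/(62.74²×63.74) = 977.7265/250900.246424 = 0.00390.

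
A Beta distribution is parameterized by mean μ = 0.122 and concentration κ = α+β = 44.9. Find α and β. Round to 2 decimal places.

α = 5.48, β = 39.42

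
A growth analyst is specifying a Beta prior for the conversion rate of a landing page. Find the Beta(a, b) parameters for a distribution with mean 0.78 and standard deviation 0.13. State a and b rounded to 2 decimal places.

a = 7.14, b = 2.01

First σ² = 0.0169. Setting a = μn, b = (1−μ)n with n = a+b,
μ(1−μ)/(n+1) = 0.0169 ⇒ n+1 = 0.1716/0.0169 = 10.1538 ⇒ n = 9.1538.
Hence a = 0.78×9.1538 = 7.14, b = 0.22×9.1538 = 2.01.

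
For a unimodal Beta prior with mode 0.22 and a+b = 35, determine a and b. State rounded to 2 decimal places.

a = 8.26, b = 26.74

For a,b>1 the mode is (a−1)/(a+b−2), so a = mode·(κ−2)+1 = 0.22×33+1 = 8.26.
And b = (1−mode)·(κ−2)+1 = 0.78×33+1 = 26.74.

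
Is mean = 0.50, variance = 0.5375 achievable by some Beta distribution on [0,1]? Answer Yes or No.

No

For any Beta, Var(X) < E[X]·(1−E[X]).
Here μ(1−μ) = 0.50×0.50 = 0.2500, and 0.5375 ≥ 0.2500.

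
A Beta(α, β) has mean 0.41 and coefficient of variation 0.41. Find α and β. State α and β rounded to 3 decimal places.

α = 3.100, β = 4.461

Var = (CV·μ)² = (0.41×0.41)² = 0.028258.
α+β = μ(1−μ)/Var − 1 = 0.2419/0.028258 − 1 = 7.5605.
Thus α = 0.41·7.5605 = 3.100 and β = 0.59·7.5605 = 4.461.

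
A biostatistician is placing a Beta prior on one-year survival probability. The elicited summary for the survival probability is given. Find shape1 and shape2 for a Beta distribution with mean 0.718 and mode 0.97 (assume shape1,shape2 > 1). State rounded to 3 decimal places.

shape1 = 2.678, shape2 = 1.052

With s = shape1+shape2: μ = shape1/s and mode = (shape1−1)/(s−2). Eliminating shape1 = μs,
μs − 1 = m(s−2) ⇒ s(μ−m) = 1−2m ⇒ s = -0.94/-0.252 = 3.7302.
So shape1 = μs = 2.678, shape2 = (1−μ)s = 1.052.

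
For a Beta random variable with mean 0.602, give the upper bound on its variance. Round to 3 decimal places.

For fixed mean μ the Beta variance is μ(1−μ)/(α+β+1), increasing as α+β decreases.
Its least upper bound (not attained) is μ(1−μ) = 0.602·0.398 = 0.240.

0.240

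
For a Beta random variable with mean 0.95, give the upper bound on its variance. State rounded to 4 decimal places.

0.0475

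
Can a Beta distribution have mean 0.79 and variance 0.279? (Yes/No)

No

A Beta with mean μ has variance μ(1−μ)/(α+β+1) < μ(1−μ).
Here μ(1−μ) = 0.79×0.21 = 0.1659, and 0.279 ≥ 0.1659.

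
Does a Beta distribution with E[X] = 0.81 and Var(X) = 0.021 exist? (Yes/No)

A Beta with mean μ has variance μ(1−μ)/(α+β+1) < μ(1−μ).
Here μ(1−μ) = 0.81×0.19 = 0.1539, and 0.021 < 0.1539.

Yes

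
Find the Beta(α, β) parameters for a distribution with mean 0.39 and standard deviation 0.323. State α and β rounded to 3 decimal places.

α = 0.499, β = 0.781

Variance = 0.323² = 0.104329. The moment-matching identity α+β = μ(1−μ)/Var − 1 gives
α+β = 0.2379/0.104329 − 1 = 1.2803, so α = μ·1.2803 = 0.499 and β = (1−μ)·1.2803 = 0.781.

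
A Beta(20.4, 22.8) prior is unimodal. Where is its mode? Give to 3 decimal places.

The density x^(α−1)(1−x)^(β−1) is maximised at (α−1)/(α+β−2) = 19.4/41.2 = 0.471.

0.471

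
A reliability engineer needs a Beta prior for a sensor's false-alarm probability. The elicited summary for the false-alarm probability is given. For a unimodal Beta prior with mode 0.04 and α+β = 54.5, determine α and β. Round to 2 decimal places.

α = 3.10, β = 51.40

Since the density peak of Beta(α,β) is at (α−1)/(α+β−2),
α = 1 + 0.04(54.5−2) = 3.10 and β = 54.5 − 3.10 = 51.40.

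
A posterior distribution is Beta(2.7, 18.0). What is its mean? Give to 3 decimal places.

0.130

E[X] = α/(α+β) = 2.7/20.7 = 0.130.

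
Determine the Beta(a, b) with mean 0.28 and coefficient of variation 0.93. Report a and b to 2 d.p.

Var = (CV·μ)² = (0.93×0.28)² = 0.067808.
a+b = μ(1−μ)/Var − 1 = 0.2016/0.067808 − 1 = 1.9731.
Thus a = 0.28·1.9731 = 0.55 and b = 0.72·1.9731 = 1.42.

a = 0.55, b = 1.42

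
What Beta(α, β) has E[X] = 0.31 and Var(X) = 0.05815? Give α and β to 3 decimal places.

α = 0.830, β = 1.848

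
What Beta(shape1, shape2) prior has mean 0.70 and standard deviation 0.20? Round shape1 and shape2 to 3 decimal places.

Variance = 0.20² = 0.0400. The moment-matching identity shape1+shape2 = μ(1−μ)/Var − 1 gives
shape1+shape2 = 0.2100/0.0400 − 1 = 4.2500, so shape1 = μ·4.2500 = 2.975 and shape2 = (1−μ)·4.2500 = 1.275.

shape1 = 2.975, shape2 = 1.275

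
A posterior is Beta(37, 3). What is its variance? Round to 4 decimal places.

μ = 37/40 = 0.925000; Var = μ(1−μ)/(α+β+1) = 0.0693750/41 = 0.0017.

0.0017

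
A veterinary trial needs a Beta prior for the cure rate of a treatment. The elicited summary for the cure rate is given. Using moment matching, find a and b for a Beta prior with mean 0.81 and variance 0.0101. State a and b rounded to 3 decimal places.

By moment matching, a+b = μ(1−μ)/σ² − 1 = (0.81·0.19)/0.0101 − 1 = 15.2376 − 1 = 14.2376.
Since a/(a+b) = μ, a = 0.81·14.2376 = 11.532 and b = 0.19·14.2376 = 2.705.

a = 11.532, b = 2.705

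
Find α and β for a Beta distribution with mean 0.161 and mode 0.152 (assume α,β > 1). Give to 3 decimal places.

α = 12.451, β = 64.883

Let s = α+β. Mean gives α = μs = 0.161s; mode gives (α−1)/(s−2) = 0.152.
Substituting: 0.161s − 1 = 0.152(s−2) = 0.152s − 0.304, so 0.009s = 0.696 and s = 77.3333.
Then α = 0.161×77.3333 = 12.451 and β = s−α = 64.883.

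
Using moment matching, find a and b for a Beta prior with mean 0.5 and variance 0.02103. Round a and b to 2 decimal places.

a = 5.44, b = 5.44

Let s = a+b. The Beta variance is μ(1−μ)/(s+1).
So s+1 = μ(1−μ)/σ² = (0.5×0.5)/0.02103 = 0.25/0.02103 = 11.8878, giving s = 10.8878.
Then a = μs = 0.5×10.8878 = 5.44 and b = (1−μ)s = 0.5×10.8878 = 5.44.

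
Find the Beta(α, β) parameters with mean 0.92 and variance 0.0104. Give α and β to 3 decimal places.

α = 5.591, β = 0.486

By moment matching, α+β = μ(1−μ)/σ² − 1 = (0.92·0.08)/0.0104 − 1 = 7.0769 − 1 = 6.0769.
Since α/(α+β) = μ, α = 0.92·6.0769 = 5.591 and β = 0.08·6.0769 = 0.486.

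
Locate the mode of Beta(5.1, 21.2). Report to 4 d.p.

0.1687

With α,β > 1, mode = (α−1)/(α+β−2) = 4.1/24.3 = 0.1687.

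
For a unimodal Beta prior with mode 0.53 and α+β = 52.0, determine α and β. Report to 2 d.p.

α = 27.50, β = 24.50

For α,β>1 the mode is (α−1)/(α+β−2), so α = mode·(κ−2)+1 = 0.53×50.0+1 = 27.50.
And β = (1−mode)·(κ−2)+1 = 0.47×50.0+1 = 24.50.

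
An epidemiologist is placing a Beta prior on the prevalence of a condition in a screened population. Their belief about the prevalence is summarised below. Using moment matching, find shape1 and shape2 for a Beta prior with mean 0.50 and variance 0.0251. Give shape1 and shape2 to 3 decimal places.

shape1 = 4.480, shape2 = 4.480

Let s = shape1+shape2. The Beta variance is μ(1−μ)/(s+1).
So s+1 = μ(1−μ)/σ² = (0.50×0.50)/0.0251 = 0.2500/0.0251 = 9.9602, giving s = 8.9602.
Then shape1 = μs = 0.50×8.9602 = 4.480 and shape2 = (1−μ)s = 0.50×8.9602 = 4.480.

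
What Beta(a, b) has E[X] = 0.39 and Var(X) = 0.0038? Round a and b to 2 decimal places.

By moment matching, a+b = μ(1−μ)/σ² − 1 = (0.39·0.61)/0.0038 − 1 = 62.6053 − 1 = 61.6053.
Since a/(a+b) = μ, a = 0.39·61.6053 = 24.03 and b = 0.61·61.6053 = 37.58.

a = 24.03, b = 37.58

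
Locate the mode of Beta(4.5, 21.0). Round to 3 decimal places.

The density x^(α−1)(1−x)^(β−1) is maximised at (α−1)/(α+β−2) = 3.5/23.5 = 0.149.

0.149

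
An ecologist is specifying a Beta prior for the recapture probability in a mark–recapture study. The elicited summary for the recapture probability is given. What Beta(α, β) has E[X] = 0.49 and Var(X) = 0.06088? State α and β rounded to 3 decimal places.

α = 1.521, β = 1.583

Let s = α+β. The Beta variance is μ(1−μ)/(s+1).
So s+1 = μ(1−μ)/σ² = (0.49×0.51)/0.06088 = 0.2499/0.06088 = 4.1048, giving s = 3.1048.
Then α = μs = 0.49×3.1048 = 1.521 and β = (1−μ)s = 0.51×3.1048 = 1.583.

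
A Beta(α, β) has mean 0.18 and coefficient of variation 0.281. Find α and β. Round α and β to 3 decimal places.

α = 10.205, β = 46.489

σ = CV·μ = 0.281×0.18 = 0.05058, so σ² = 0.002558.
s+1 = μ(1−μ)/σ² = 0.1476/0.002558 = 57.6937, so s = α+β = 56.6937.
α = μs = 10.205, β = (1−μ)s = 46.489.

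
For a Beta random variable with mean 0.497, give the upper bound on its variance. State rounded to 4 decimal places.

0.2500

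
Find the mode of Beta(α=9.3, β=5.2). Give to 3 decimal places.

0.664

The density x^(α−1)(1−x)^(β−1) is maximised at (α−1)/(α+β−2) = 8.3/12.5 = 0.664.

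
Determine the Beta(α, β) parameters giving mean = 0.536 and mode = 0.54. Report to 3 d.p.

With s = α+β: μ = α/s and mode = (α−1)/(s−2). Eliminating α = μs,
μs − 1 = m(s−2) ⇒ s(μ−m) = 1−2m ⇒ s = -0.08/-0.004 = 20.0000.
So α = μs = 10.720, β = (1−μ)s = 9.280.

α = 10.720, β = 9.280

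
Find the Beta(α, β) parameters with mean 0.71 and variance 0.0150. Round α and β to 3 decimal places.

Let s = α+β. The Beta variance is μ(1−μ)/(s+1).
So s+1 = μ(1−μ)/σ² = (0.71×0.29)/0.0150 = 0.2059/0.0150 = 13.7267, giving s = 12.7267.
Then α = μs = 0.71×12.7267 = 9.036 and β = (1−μ)s = 0.29×12.7267 = 3.691.

α = 9.036, β = 3.691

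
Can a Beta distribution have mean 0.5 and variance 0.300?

No

The Beta variance bound is σ² < μ(1−μ).
Here μ(1−μ) = 0.5×0.5 = 0.25, and 0.300 ≥ 0.25.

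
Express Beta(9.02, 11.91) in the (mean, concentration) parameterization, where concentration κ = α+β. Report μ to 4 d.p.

κ = α+β = 9.02+11.91 = 20.93; μ = α/κ = 9.02/20.93 = 0.4310.

μ = 0.4310, κ = 20.93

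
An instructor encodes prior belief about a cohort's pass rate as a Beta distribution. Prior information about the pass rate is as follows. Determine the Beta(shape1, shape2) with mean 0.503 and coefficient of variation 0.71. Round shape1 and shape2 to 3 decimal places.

Var = (CV·μ)² = (0.71×0.503)² = 0.127542.
shape1+shape2 = μ(1−μ)/Var − 1 = 0.249991/0.127542 − 1 = 0.9601.
Thus shape1 = 0.503·0.9601 = 0.483 and shape2 = 0.497·0.9601 = 0.477.

shape1 = 0.483, shape2 = 0.477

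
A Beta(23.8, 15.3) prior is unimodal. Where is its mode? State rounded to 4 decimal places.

0.6146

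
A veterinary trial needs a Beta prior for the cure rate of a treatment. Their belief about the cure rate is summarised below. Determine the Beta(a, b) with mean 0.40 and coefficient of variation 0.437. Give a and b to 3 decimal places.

a = 2.742, b = 4.113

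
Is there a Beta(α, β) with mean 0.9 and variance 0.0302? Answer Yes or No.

Yes

The Beta variance bound is σ² < μ(1−μ).
Here μ(1−μ) = 0.9×0.1 = 0.09, and 0.0302 < 0.09.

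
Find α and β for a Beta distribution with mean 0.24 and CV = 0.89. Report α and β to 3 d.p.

α = 0.719, β = 2.278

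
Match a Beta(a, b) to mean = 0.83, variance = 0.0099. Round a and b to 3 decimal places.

Write ν = a+b; then a = μν and Var = μ(1−μ)/(ν+1).
ν = μ(1−μ)/Var − 1 = 0.1411/0.0099 − 1 = 13.2525.
a = 0.83·13.2525 = 11.000, b = 0.17·13.2525 = 2.253.

a = 11.000, b = 2.253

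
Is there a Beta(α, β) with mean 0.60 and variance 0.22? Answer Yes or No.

For any Beta, Var(X) < E[X]·(1−E[X]).
Here μ(1−μ) = 0.60×0.40 = 0.2400, and 0.22 < 0.2400.

Yes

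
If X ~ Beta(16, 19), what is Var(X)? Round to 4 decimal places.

Var = αβ/[(α+β)²(α+β+1)] = (16×19)/(35²×36) = 304/44100 = 0.0069.

0.0069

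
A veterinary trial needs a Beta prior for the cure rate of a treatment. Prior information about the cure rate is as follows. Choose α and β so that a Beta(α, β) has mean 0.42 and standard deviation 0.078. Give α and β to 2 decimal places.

α = 16.40, β = 22.64

Variance = 0.078² = 0.006084. The moment-matching identity α+β = μ(1−μ)/Var − 1 gives
α+β = 0.2436/0.006084 − 1 = 39.0394, so α = μ·39.0394 = 16.40 and β = (1−μ)·39.0394 = 22.64.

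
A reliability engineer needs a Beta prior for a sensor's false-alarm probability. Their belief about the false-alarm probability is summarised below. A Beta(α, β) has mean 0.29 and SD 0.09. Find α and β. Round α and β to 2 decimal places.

α = 7.08, β = 17.34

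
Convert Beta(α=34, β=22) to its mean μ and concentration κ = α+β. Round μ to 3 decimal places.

κ = α+β = 34+22 = 56; μ = α/κ = 34/56 = 0.607.

μ = 0.607, κ = 56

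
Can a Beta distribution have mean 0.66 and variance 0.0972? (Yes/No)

For any Beta, Var(X) < E[X]·(1−E[X]).
Here μ(1−μ) = 0.66×0.34 = 0.2244, and 0.0972 < 0.2244.

Yes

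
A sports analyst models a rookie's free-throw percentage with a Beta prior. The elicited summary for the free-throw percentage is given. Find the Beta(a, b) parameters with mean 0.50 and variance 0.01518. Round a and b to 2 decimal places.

a = 7.73, b = 7.73

By moment matching, a+b = μ(1−μ)/σ² − 1 = (0.50·0.50)/0.01518 − 1 = 16.4690 − 1 = 15.4690.
Since a/(a+b) = μ, a = 0.50·15.4690 = 7.73 and b = 0.50·15.4690 = 7.73.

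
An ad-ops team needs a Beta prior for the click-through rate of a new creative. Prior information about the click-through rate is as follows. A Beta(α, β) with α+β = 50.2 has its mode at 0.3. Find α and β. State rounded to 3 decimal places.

α = 15.460, β = 34.740

For α,β>1 the mode is (α−1)/(α+β−2), so α = mode·(κ−2)+1 = 0.3×48.2+1 = 15.460.
And β = (1−mode)·(κ−2)+1 = 0.7×48.2+1 = 34.740.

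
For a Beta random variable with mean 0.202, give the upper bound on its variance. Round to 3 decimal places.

0.161

For fixed mean μ the Beta variance is μ(1−μ)/(α+β+1), increasing as α+β decreases.
Its least upper bound (not attained) is μ(1−μ) = 0.202·0.798 = 0.161.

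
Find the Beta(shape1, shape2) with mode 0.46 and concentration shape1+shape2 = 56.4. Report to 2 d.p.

For shape1,shape2>1 the mode is (shape1−1)/(shape1+shape2−2), so shape1 = mode·(κ−2)+1 = 0.46×54.4+1 = 26.02.
And shape2 = (1−mode)·(κ−2)+1 = 0.54×54.4+1 = 30.38.

shape1 = 26.02, shape2 = 30.38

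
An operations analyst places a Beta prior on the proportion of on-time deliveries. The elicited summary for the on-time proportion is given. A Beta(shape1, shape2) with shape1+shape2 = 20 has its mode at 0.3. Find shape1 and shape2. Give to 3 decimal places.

Mode = (shape1−1)/(κ−2) with κ = shape1+shape2, so shape1−1 = 0.3·18 = 5.400.
shape1 = 6.400; shape2 = κ − shape1 = 13.600.

shape1 = 6.400, shape2 = 13.600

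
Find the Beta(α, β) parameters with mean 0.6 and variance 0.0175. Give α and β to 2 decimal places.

Let s = α+β. The Beta variance is μ(1−μ)/(s+1).
So s+1 = μ(1−μ)/σ² = (0.6×0.4)/0.0175 = 0.24/0.0175 = 13.7143, giving s = 12.7143.
Then α = μs = 0.6×12.7143 = 7.63 and β = (1−μ)s = 0.4×12.7143 = 5.09.

α = 7.63, β = 5.09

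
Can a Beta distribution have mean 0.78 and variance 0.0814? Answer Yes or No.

Yes

For any Beta, Var(X) < E[X]·(1−E[X]).
Here μ(1−μ) = 0.78×0.22 = 0.1716, and 0.0814 < 0.1716.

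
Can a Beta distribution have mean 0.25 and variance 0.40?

The Beta variance bound is σ² < μ(1−μ).
Here μ(1−μ) = 0.25×0.75 = 0.1875, and 0.40 ≥ 0.1875.

No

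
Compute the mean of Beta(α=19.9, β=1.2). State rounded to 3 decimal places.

0.943

E[X] = α/(α+β) = 19.9/21.1 = 0.943.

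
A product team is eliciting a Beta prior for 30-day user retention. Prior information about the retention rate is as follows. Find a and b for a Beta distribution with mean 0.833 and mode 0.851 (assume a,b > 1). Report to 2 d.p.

a = 32.49, b = 6.51

With s = a+b: μ = a/s and mode = (a−1)/(s−2). Eliminating a = μs,
μs − 1 = m(s−2) ⇒ s(μ−m) = 1−2m ⇒ s = -0.702/-0.018 = 39.0000.
So a = μs = 32.49, b = (1−μ)s = 6.51.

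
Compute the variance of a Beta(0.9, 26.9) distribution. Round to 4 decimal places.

μ = 0.9/27.8 = 0.032374; Var = μ(1−μ)/(α+β+1) = 0.0313260/28.8 = 0.0011.

0.0011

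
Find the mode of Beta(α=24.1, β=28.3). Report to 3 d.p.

With α,β > 1, mode = (α−1)/(α+β−2) = 23.1/50.4 = 0.458.

0.458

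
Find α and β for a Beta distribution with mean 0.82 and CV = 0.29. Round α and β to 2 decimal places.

Var = (CV·μ)² = (0.29×0.82)² = 0.056549.
α+β = μ(1−μ)/Var − 1 = 0.1476/0.056549 − 1 = 1.6101.
Thus α = 0.82·1.6101 = 1.32 and β = 0.18·1.6101 = 0.29.

α = 1.32, β = 0.29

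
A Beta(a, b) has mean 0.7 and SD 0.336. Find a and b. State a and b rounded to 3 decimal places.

σ² = 0.336² = 0.112896.
With s = a+b, Var = μ(1−μ)/(s+1), so s+1 = (0.7×0.3)/0.112896 = 1.8601 and s = 0.8601.
a = μs = 0.602, b = (1−μ)s = 0.258.

a = 0.602, b = 0.258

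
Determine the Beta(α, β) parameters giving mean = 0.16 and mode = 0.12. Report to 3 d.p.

Let s = α+β. Mean gives α = μs = 0.16s; mode gives (α−1)/(s−2) = 0.12.
Substituting: 0.16s − 1 = 0.12(s−2) = 0.12s − 0.24, so 0.04s = 0.76 and s = 19.0000.
Then α = 0.16×19.0000 = 3.040 and β = s−α = 15.960.

α = 3.040, β = 15.960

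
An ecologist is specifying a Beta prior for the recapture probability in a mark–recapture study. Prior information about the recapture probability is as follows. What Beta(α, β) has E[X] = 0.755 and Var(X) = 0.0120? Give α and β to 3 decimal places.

α = 10.883, β = 3.532

By moment matching, α+β = μ(1−μ)/σ² − 1 = (0.755·0.245)/0.0120 − 1 = 15.4146 − 1 = 14.4146.
Since α/(α+β) = μ, α = 0.755·14.4146 = 10.883 and β = 0.245·14.4146 = 3.532.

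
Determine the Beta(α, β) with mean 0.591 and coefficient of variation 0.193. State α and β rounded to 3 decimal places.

α = 10.389, β = 7.190

σ = CV·μ = 0.193×0.591 = 0.11406, so σ² = 0.013010.
s+1 = μ(1−μ)/σ² = 0.241719/0.013010 = 18.5790, so s = α+β = 17.5790.
α = μs = 10.389, β = (1−μ)s = 7.190.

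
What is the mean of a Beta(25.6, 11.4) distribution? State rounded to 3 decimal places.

E[X] = α/(α+β) = 25.6/37.0 = 0.692.

0.692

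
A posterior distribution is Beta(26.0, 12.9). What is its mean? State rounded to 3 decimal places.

The Beta mean is α/(α+β) = 26.0/(26.0+12.9) = 0.668.

0.668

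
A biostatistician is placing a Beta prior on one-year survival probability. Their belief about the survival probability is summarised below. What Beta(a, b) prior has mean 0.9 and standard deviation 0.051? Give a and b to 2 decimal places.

a = 30.24, b = 3.36

σ² = 0.051² = 0.002601.
With s = a+b, Var = μ(1−μ)/(s+1), so s+1 = (0.9×0.1)/0.002601 = 34.6021 and s = 33.6021.
a = μs = 30.24, b = (1−μ)s = 3.36.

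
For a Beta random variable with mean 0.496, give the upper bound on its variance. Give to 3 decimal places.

For fixed mean μ the Beta variance is μ(1−μ)/(α+β+1), increasing as α+β decreases.
Its least upper bound (not attained) is μ(1−μ) = 0.496·0.504 = 0.250.

0.250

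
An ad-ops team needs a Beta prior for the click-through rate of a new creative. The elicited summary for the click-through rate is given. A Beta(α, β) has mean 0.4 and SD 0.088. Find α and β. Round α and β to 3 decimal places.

Variance = 0.088² = 0.007744. The moment-matching identity α+β = μ(1−μ)/Var − 1 gives
α+β = 0.24/0.007744 − 1 = 29.9917, so α = μ·29.9917 = 11.997 and β = (1−μ)·29.9917 = 17.995.

α = 11.997, β = 17.995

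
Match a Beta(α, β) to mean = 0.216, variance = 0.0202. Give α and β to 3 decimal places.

Let s = α+β. The Beta variance is μ(1−μ)/(s+1).
So s+1 = μ(1−μ)/σ² = (0.216×0.784)/0.0202 = 0.169344/0.0202 = 8.3834, giving s = 7.3834.
Then α = μs = 0.216×7.3834 = 1.595 and β = (1−μ)s = 0.784×7.3834 = 5.789.

α = 1.595, β = 5.789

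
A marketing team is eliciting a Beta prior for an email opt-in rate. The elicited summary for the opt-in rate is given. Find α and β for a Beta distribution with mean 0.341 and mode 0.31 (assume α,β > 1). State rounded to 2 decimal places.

Let s = α+β. Mean gives α = μs = 0.341s; mode gives (α−1)/(s−2) = 0.31.
Substituting: 0.341s − 1 = 0.31(s−2) = 0.31s − 0.62, so 0.031s = 0.38 and s = 12.2581.
Then α = 0.341×12.2581 = 4.18 and β = s−α = 8.08.

α = 4.18, β = 8.08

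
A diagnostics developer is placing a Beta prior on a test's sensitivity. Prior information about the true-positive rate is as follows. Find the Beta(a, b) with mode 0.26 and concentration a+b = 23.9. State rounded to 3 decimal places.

a = 6.694, b = 17.206

Since the density peak of Beta(a,b) is at (a−1)/(a+b−2),
a = 1 + 0.26(23.9−2) = 6.694 and b = 23.9 − 6.694 = 17.206.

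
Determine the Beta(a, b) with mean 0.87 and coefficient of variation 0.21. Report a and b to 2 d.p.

a = 2.08, b = 0.31

σ = CV·μ = 0.21×0.87 = 0.18270, so σ² = 0.033379.
s+1 = μ(1−μ)/σ² = 0.1131/0.033379 = 3.3883, so s = a+b = 2.3883.
a = μs = 2.08, b = (1−μ)s = 0.31.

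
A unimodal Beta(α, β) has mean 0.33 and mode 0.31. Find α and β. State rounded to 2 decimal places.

With s = α+β: μ = α/s and mode = (α−1)/(s−2). Eliminating α = μs,
μs − 1 = m(s−2) ⇒ s(μ−m) = 1−2m ⇒ s = 0.38/0.02 = 19.0000.
So α = μs = 6.27, β = (1−μ)s = 12.73.

α = 6.27, β = 12.73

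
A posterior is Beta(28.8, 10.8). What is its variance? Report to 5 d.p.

0.00489

Var = αβ/[(α+β)²(α+β+1)] = (28.8×10.8)/(39.6²×40.6) = 311.04/63667.296 = 0.00489.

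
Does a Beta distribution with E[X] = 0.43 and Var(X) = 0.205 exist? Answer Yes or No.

For any Beta, Var(X) < E[X]·(1−E[X]).
Here μ(1−μ) = 0.43×0.57 = 0.2451, and 0.205 < 0.2451.

Yes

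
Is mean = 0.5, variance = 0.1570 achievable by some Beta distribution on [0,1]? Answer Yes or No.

Yes

A Beta with mean μ has variance μ(1−μ)/(α+β+1) < μ(1−μ).
Here μ(1−μ) = 0.5×0.5 = 0.25, and 0.1570 < 0.25.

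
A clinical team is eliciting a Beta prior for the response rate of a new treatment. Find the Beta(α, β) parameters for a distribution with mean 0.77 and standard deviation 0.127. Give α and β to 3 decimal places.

α = 7.685, β = 2.295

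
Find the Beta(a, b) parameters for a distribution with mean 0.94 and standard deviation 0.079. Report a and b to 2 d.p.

Variance = 0.079² = 0.006241. The moment-matching identity a+b = μ(1−μ)/Var − 1 gives
a+b = 0.0564/0.006241 − 1 = 8.0370, so a = μ·8.0370 = 7.55 and b = (1−μ)·8.0370 = 0.48.

a = 7.55, b = 0.48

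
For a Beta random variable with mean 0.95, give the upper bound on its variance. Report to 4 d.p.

0.0475

Var = μ(1−μ)/(α+β+1), which approaches μ(1−μ) as α+β → 0.
So the supremum is μ(1−μ) = 0.95×0.05 = 0.0475.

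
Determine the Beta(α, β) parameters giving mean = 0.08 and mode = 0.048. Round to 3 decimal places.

α = 2.260, β = 25.990

Let s = α+β. Mean gives α = μs = 0.08s; mode gives (α−1)/(s−2) = 0.048.
Substituting: 0.08s − 1 = 0.048(s−2) = 0.048s − 0.096, so 0.032s = 0.904 and s = 28.2500.
Then α = 0.08×28.2500 = 2.260 and β = s−α = 25.990.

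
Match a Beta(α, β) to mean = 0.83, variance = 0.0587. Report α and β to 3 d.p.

By moment matching, α+β = μ(1−μ)/σ² − 1 = (0.83·0.17)/0.0587 − 1 = 2.4037 − 1 = 1.4037.
Since α/(α+β) = μ, α = 0.83·1.4037 = 1.165 and β = 0.17·1.4037 = 0.239.

α = 1.165, β = 0.239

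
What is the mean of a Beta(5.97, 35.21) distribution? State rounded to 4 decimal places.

The Beta mean is α/(α+β) = 5.97/(5.97+35.21) = 0.1450.

0.1450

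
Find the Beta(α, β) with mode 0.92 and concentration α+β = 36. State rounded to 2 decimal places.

For α,β>1 the mode is (α−1)/(α+β−2), so α = mode·(κ−2)+1 = 0.92×34+1 = 32.28.
And β = (1−mode)·(κ−2)+1 = 0.08×34+1 = 3.72.

α = 32.28, β = 3.72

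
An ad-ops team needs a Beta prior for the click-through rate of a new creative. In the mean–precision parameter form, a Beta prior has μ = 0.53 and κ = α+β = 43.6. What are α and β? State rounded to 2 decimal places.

Split κ in proportion μ : (1−μ): α = 0.53·43.6 = 23.11, β = 43.6 − 23.11 = 20.49.

α = 23.11, β = 20.49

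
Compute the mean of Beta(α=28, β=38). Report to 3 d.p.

0.424

The Beta mean is α/(α+β) = 28/(28+38) = 0.424.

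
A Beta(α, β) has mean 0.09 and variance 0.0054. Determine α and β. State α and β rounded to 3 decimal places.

α = 1.275, β = 12.892

By moment matching, α+β = μ(1−μ)/σ² − 1 = (0.09·0.91)/0.0054 − 1 = 15.1667 − 1 = 14.1667.
Since α/(α+β) = μ, α = 0.09·14.1667 = 1.275 and β = 0.91·14.1667 = 12.892.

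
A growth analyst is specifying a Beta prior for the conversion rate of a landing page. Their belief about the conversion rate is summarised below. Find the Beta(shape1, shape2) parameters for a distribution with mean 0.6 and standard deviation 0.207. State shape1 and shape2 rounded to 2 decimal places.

First σ² = 0.042849. Setting shape1 = μn, shape2 = (1−μ)n with n = shape1+shape2,
μ(1−μ)/(n+1) = 0.042849 ⇒ n+1 = 0.24/0.042849 = 5.6011 ⇒ n = 4.6011.
Hence shape1 = 0.6×4.6011 = 2.76, shape2 = 0.4×4.6011 = 1.84.

shape1 = 2.76, shape2 = 1.84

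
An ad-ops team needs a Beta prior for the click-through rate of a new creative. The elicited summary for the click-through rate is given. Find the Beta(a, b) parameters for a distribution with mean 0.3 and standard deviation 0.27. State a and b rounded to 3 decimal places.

a = 0.564, b = 1.316

First σ² = 0.0729. Setting a = μn, b = (1−μ)n with n = a+b,
μ(1−μ)/(n+1) = 0.0729 ⇒ n+1 = 0.21/0.0729 = 2.8807 ⇒ n = 1.8807.
Hence a = 0.3×1.8807 = 0.564, b = 0.7×1.8807 = 1.316.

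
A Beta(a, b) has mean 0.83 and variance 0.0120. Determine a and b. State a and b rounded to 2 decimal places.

Write ν = a+b; then a = μν and Var = μ(1−μ)/(ν+1).
ν = μ(1−μ)/Var − 1 = 0.1411/0.0120 − 1 = 10.7583.
a = 0.83·10.7583 = 8.93, b = 0.17·10.7583 = 1.83.

a = 8.93, b = 1.83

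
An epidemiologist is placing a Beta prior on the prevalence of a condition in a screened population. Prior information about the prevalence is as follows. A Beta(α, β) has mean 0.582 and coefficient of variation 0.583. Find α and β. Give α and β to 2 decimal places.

α = 0.65, β = 0.47

Var = (CV·μ)² = (0.583×0.582)² = 0.115129.
α+β = μ(1−μ)/Var − 1 = 0.243276/0.115129 − 1 = 1.1131.
Thus α = 0.582·1.1131 = 0.65 and β = 0.418·1.1131 = 0.47.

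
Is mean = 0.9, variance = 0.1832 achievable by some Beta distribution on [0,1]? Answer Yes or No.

No

For any Beta, Var(X) < E[X]·(1−E[X]).
Here μ(1−μ) = 0.9×0.1 = 0.09, and 0.1832 ≥ 0.09.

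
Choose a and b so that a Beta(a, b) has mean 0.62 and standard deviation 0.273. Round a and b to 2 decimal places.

Variance = 0.273² = 0.074529. The moment-matching identity a+b = μ(1−μ)/Var − 1 gives
a+b = 0.2356/0.074529 − 1 = 2.1612, so a = μ·2.1612 = 1.34 and b = (1−μ)·2.1612 = 0.82.

a = 1.34, b = 0.82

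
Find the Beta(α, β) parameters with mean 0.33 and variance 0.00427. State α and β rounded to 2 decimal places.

α = 16.76, β = 34.02

By moment matching, α+β = μ(1−μ)/σ² − 1 = (0.33·0.67)/0.00427 − 1 = 51.7799 − 1 = 50.7799.
Since α/(α+β) = μ, α = 0.33·50.7799 = 16.76 and β = 0.67·50.7799 = 34.02.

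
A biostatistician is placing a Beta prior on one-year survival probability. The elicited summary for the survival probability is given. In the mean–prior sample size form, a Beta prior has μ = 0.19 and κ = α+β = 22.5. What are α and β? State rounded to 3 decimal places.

α = μκ = 0.19×22.5 = 4.275 and β = (1−μ)κ = 0.81×22.5 = 18.225.

α = 4.275, β = 18.225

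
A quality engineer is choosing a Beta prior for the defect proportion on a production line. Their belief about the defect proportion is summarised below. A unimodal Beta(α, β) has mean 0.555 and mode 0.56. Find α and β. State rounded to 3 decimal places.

α = 13.320, β = 10.680

Let s = α+β. Mean gives α = μs = 0.555s; mode gives (α−1)/(s−2) = 0.56.
Substituting: 0.555s − 1 = 0.56(s−2) = 0.56s − 1.12, so -0.005s = -0.12 and s = 24.0000.
Then α = 0.555×24.0000 = 13.320 and β = s−α = 10.680.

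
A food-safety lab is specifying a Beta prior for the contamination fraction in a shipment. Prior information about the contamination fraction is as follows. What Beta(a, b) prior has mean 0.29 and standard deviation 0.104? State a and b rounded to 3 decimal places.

First σ² = 0.010816. Setting a = μn, b = (1−μ)n with n = a+b,
μ(1−μ)/(n+1) = 0.010816 ⇒ n+1 = 0.2059/0.010816 = 19.0366 ⇒ n = 18.0366.
Hence a = 0.29×18.0366 = 5.231, b = 0.71×18.0366 = 12.806.

a = 5.231, b = 12.806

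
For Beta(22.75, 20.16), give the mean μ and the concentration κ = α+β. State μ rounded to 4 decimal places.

μ = 0.5302, κ = 42.91

κ = α+β = 22.75+20.16 = 42.91; μ = α/κ = 22.75/42.91 = 0.5302.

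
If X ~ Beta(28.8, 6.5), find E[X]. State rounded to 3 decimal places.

0.816

E[X] = α/(α+β) = 28.8/35.3 = 0.816.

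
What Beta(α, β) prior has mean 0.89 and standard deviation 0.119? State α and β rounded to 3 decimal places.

α = 5.263, β = 0.650

σ² = 0.119² = 0.014161.
With s = α+β, Var = μ(1−μ)/(s+1), so s+1 = (0.89×0.11)/0.014161 = 6.9134 and s = 5.9134.
α = μs = 5.263, β = (1−μ)s = 0.650.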